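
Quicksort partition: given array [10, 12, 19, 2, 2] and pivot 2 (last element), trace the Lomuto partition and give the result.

Lomuto partition with pivot = 2:

Initial array: [10, 12, 19, 2, 2]

arr[0]=10 > 2: no swap
arr[1]=12 > 2: no swap
arr[2]=19 > 2: no swap
arr[3]=2 <= 2: swap with position 0, array becomes [2, 12, 19, 10, 2]

Place pivot at position 1: [2, 2, 19, 10, 12]
Pivot position: 1

After partitioning with pivot 2, the array becomes [2, 2, 19, 10, 12]. The pivot is placed at index 1. All elements to the left of the pivot are <= 2, and all elements to the right are > 2.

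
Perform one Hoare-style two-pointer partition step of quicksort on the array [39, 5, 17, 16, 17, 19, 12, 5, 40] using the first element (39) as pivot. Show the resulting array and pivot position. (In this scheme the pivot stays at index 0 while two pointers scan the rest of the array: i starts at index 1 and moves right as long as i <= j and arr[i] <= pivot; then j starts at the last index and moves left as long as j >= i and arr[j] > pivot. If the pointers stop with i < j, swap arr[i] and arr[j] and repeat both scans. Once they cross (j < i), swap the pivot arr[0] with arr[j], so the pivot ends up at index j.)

Hoare-style two-pointer partition with pivot = 39:

Initial array: [39, 5, 17, 16, 17, 19, 12, 5, 40]

Pointers start at i = 1, j = 8.
i ends at 8, j ends at 7: the pointers have crossed (j < i), so scanning stops.

Swap pivot arr[0] with arr[7] to place pivot at position 7: [5, 5, 17, 16, 17, 19, 12, 39, 40]
Pivot position: 7

After partitioning with pivot 39, the array becomes [5, 5, 17, 16, 17, 19, 12, 39, 40]. The pivot is placed at index 7. All elements to the left of the pivot are <= 39, and all elements to the right are > 39.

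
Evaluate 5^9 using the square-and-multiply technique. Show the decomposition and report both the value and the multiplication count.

Computing 5^9 by squaring (build up from 5^1; each line after the first costs one multiplication):

5^1 = 5
5^2 = (5^1)^2 = 5^2 = 25
5^4 = (5^2)^2 = 25^2 = 625
5^8 = (5^4)^2 = 625^2 = 390625
5^9 = 5 * 5^8 = 5 * 390625 = 1953125

Result: 1953125
Multiplications needed: 4 (4 lines after 5^1)

5^9 = 1953125. Using exponentiation by squaring, this requires 4 multiplications. The key idea: if the exponent is even, square the half-power; if odd, multiply by the base once.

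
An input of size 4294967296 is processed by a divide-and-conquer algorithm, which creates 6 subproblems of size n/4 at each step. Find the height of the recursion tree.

For divide and conquer with division factor 4:

Problem sizes at each level:
Level 0: 4294967296
Level 1: 1073741824
Level 2: 268435456
Level 3: 67108864
Level 4: 16777216
Level 5: 4194304
Level 6: 1048576
Level 7: 262144
Level 8: 65536
Level 9: 16384
Level 10: 4096
Level 11: 1024
Level 12: 256
Level 13: 64
Level 14: 16
Level 15: 4
Level 16: 1

The root is level 0 and the size-1 base case is level 16 (the tree spans levels 0 through 16, i.e. 17 levels counting the root), so the depth is the number of divisions: log_4(4294967296) = 16

The recursion tree depth is log_4(4294967296) = 16. At each level, the problem size is divided by 4, so it takes 16 divisions to reduce to a base case of size 1. The algorithm makes 6 recursive calls at each level.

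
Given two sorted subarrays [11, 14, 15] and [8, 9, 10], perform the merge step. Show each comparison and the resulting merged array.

Merging process:

Compare 11 vs 8: take 8 from right. Merged: [8]
Compare 11 vs 9: take 9 from right. Merged: [8, 9]
Compare 11 vs 10: take 10 from right. Merged: [8, 9, 10]
Append remaining from left: [11, 14, 15]. Merged: [8, 9, 10, 11, 14, 15]

Final merged array: [8, 9, 10, 11, 14, 15]
Total comparisons: 3

The merged array is [8, 9, 10, 11, 14, 15], requiring 3 comparisons. The merge step runs in O(n) time where n is the total number of elements.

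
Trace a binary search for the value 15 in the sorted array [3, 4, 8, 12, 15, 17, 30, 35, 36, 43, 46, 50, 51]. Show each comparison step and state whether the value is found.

Binary search for 15 in [3, 4, 8, 12, 15, 17, 30, 35, 36, 43, 46, 50, 51]:

lo=0, hi=12, mid=6, arr[mid]=30 -> 30 > 15, search left half
lo=0, hi=5, mid=2, arr[mid]=8 -> 8 < 15, search right half
lo=3, hi=5, mid=4, arr[mid]=15 -> Found target at index 4!

Binary search finds 15 at index 4 after 3 comparisons. The search repeatedly halves the search space by comparing with the middle element.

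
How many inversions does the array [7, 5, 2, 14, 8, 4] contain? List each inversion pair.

Finding inversions in [7, 5, 2, 14, 8, 4]:

(0, 1): arr[0]=7 > arr[1]=5
(0, 2): arr[0]=7 > arr[2]=2
(0, 5): arr[0]=7 > arr[5]=4
(1, 2): arr[1]=5 > arr[2]=2
(1, 5): arr[1]=5 > arr[5]=4
(3, 4): arr[3]=14 > arr[4]=8
(3, 5): arr[3]=14 > arr[5]=4
(4, 5): arr[4]=8 > arr[5]=4

Total inversions: 8

The array has 8 inversion(s): (0,1), (0,2), (0,5), (1,2), (1,5), (3,4), (3,5), (4,5). Each pair (i,j) satisfies i < j and arr[i] > arr[j].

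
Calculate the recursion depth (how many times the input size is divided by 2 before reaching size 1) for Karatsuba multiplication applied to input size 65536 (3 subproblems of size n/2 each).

For divide and conquer with division factor 2:

Problem sizes at each level:
Level 0: 65536
Level 1: 32768
Level 2: 16384
Level 3: 8192
Level 4: 4096
Level 5: 2048
Level 6: 1024
Level 7: 512
Level 8: 256
Level 9: 128
Level 10: 64
Level 11: 32
Level 12: 16
Level 13: 8
Level 14: 4
Level 15: 2
Level 16: 1

The root is level 0 and the size-1 base case is level 16 (the tree spans levels 0 through 16, i.e. 17 levels counting the root), so the depth is the number of divisions: log_2(65536) = 16

The recursion tree depth is log_2(65536) = 16. At each level, the problem size is divided by 2, so it takes 16 divisions to reduce to a base case of size 1. The algorithm makes 3 recursive calls at each level.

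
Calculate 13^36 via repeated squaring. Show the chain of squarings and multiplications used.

Computing 13^36 by squaring (build up from 13^1; each line after the first costs one multiplication):

13^1 = 13
13^2 = (13^1)^2 = 13^2 = 169
13^4 = (13^2)^2 = 169^2 = 28561
13^8 = (13^4)^2 = 28561^2 = 815730721
13^9 = 13 * 13^8 = 13 * 815730721 = 10604499373
13^18 = (13^9)^2 = 10604499373^2 = 112455406951957393129
13^36 = (13^18)^2 = 112455406951957393129^2 = 12646218552730347184269489080961456410641

Result: 12646218552730347184269489080961456410641
Multiplications needed: 6 (6 lines after 13^1)

13^36 = 12646218552730347184269489080961456410641. Using exponentiation by squaring, this requires 6 multiplications. The key idea: if the exponent is even, square the half-power; if odd, multiply by the base once.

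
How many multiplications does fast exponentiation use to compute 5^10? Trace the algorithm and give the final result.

Computing 5^10 by squaring (build up from 5^1; each line after the first costs one multiplication):

5^1 = 5
5^2 = (5^1)^2 = 5^2 = 25
5^4 = (5^2)^2 = 25^2 = 625
5^5 = 5 * 5^4 = 5 * 625 = 3125
5^10 = (5^5)^2 = 3125^2 = 9765625

Result: 9765625
Multiplications needed: 4 (4 lines after 5^1)

5^10 = 9765625. Using exponentiation by squaring, this requires 4 multiplications. The key idea: if the exponent is even, square the half-power; if odd, multiply by the base once.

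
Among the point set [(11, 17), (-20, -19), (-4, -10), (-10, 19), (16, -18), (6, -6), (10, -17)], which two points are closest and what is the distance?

Computing all pairwise distances among 7 points:

d((11, 17), (-20, -19)) = 47.5079
d((11, 17), (-4, -10)) = 30.8869
d((11, 17), (-10, 19)) = 21.095
d((11, 17), (16, -18)) = 35.3553
d((11, 17), (6, -6)) = 23.5372
d((11, 17), (10, -17)) = 34.0147
d((-20, -19), (-4, -10)) = 18.3576
d((-20, -19), (-10, 19)) = 39.2938
d((-20, -19), (16, -18)) = 36.0139
d((-20, -19), (6, -6)) = 29.0689
d((-20, -19), (10, -17)) = 30.0666
d((-4, -10), (-10, 19)) = 29.6142
d((-4, -10), (16, -18)) = 21.5407
d((-4, -10), (6, -6)) = 10.7703
d((-4, -10), (10, -17)) = 15.6525
d((-10, 19), (16, -18)) = 45.2217
d((-10, 19), (6, -6)) = 29.6816
d((-10, 19), (10, -17)) = 41.1825
d((16, -18), (6, -6)) = 15.6205
d((16, -18), (10, -17)) = 6.0828 <-- minimum
d((6, -6), (10, -17)) = 11.7047

Closest pair: (16, -18) and (10, -17) with distance 6.0828

The closest pair is (16, -18) and (10, -17) with Euclidean distance 6.0828. For 7 points, brute-force pairwise comparison is shown above. For large n, the divide-and-conquer algorithm (sort by x, recurse on halves, check the dividing strip) achieves O(n log n).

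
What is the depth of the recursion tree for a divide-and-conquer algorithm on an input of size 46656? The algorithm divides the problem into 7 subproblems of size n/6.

For divide and conquer with division factor 6:

Problem sizes at each level:
Level 0: 46656
Level 1: 7776
Level 2: 1296
Level 3: 216
Level 4: 36
Level 5: 6
Level 6: 1

The root is level 0 and the size-1 base case is level 6 (the tree spans levels 0 through 6, i.e. 7 levels counting the root), so the depth is the number of divisions: log_6(46656) = 6

The recursion tree depth is log_6(46656) = 6. At each level, the problem size is divided by 6, so it takes 6 divisions to reduce to a base case of size 1. The algorithm makes 7 recursive calls at each level.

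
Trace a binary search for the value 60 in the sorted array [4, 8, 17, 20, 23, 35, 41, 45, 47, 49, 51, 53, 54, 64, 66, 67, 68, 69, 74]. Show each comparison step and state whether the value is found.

Binary search for 60 in [4, 8, 17, 20, 23, 35, 41, 45, 47, 49, 51, 53, 54, 64, 66, 67, 68, 69, 74]:

lo=0, hi=18, mid=9, arr[mid]=49 -> 49 < 60, search right half
lo=10, hi=18, mid=14, arr[mid]=66 -> 66 > 60, search left half
lo=10, hi=13, mid=11, arr[mid]=53 -> 53 < 60, search right half
lo=12, hi=13, mid=12, arr[mid]=54 -> 54 < 60, search right half
lo=13, hi=13, mid=13, arr[mid]=64 -> 64 > 60, search left half
lo=13 > hi=12, target 60 not found

Binary search determines that 60 is not in the array after 5 comparisons. The search space was exhausted without finding the target.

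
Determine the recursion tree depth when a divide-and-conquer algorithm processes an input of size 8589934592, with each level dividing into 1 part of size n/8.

For divide and conquer with division factor 8:

Problem sizes at each level:
Level 0: 8589934592
Level 1: 1073741824
Level 2: 134217728
Level 3: 16777216
Level 4: 2097152
Level 5: 262144
Level 6: 32768
Level 7: 4096
Level 8: 512
Level 9: 64
Level 10: 8
Level 11: 1

The root is level 0 and the size-1 base case is level 11 (the tree spans levels 0 through 11, i.e. 12 levels counting the root), so the depth is the number of divisions: log_8(8589934592) = 11

The recursion tree depth is log_8(8589934592) = 11. At each level, the problem size is divided by 8, so it takes 11 divisions to reduce to a base case of size 1. The algorithm makes 1 recursive call at each level.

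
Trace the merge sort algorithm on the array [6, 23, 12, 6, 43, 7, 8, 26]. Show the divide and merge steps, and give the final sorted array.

Merge sort trace:

Split: [6, 23, 12, 6, 43, 7, 8, 26] -> [6, 23, 12, 6] and [43, 7, 8, 26]
  Split: [6, 23, 12, 6] -> [6, 23] and [12, 6]
    Split: [6, 23] -> [6] and [23]
    Merge: [6] + [23] -> [6, 23]
    Split: [12, 6] -> [12] and [6]
    Merge: [12] + [6] -> [6, 12]
  Merge: [6, 23] + [6, 12] -> [6, 6, 12, 23]
  Split: [43, 7, 8, 26] -> [43, 7] and [8, 26]
    Split: [43, 7] -> [43] and [7]
    Merge: [43] + [7] -> [7, 43]
    Split: [8, 26] -> [8] and [26]
    Merge: [8] + [26] -> [8, 26]
  Merge: [7, 43] + [8, 26] -> [7, 8, 26, 43]
Merge: [6, 6, 12, 23] + [7, 8, 26, 43] -> [6, 6, 7, 8, 12, 23, 26, 43]

Final sorted array: [6, 6, 7, 8, 12, 23, 26, 43]

The merge sort proceeds by recursively splitting the array and merging sorted halves.
After all merges, the sorted array is [6, 6, 7, 8, 12, 23, 26, 43].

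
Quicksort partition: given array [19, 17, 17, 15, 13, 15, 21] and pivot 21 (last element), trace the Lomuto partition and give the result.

Lomuto partition with pivot = 21:

Initial array: [19, 17, 17, 15, 13, 15, 21]

arr[0]=19 <= 21: swap with position 0, array becomes [19, 17, 17, 15, 13, 15, 21]
arr[1]=17 <= 21: swap with position 1, array becomes [19, 17, 17, 15, 13, 15, 21]
arr[2]=17 <= 21: swap with position 2, array becomes [19, 17, 17, 15, 13, 15, 21]
arr[3]=15 <= 21: swap with position 3, array becomes [19, 17, 17, 15, 13, 15, 21]
arr[4]=13 <= 21: swap with position 4, array becomes [19, 17, 17, 15, 13, 15, 21]
arr[5]=15 <= 21: swap with position 5, array becomes [19, 17, 17, 15, 13, 15, 21]

Place pivot at position 6: [19, 17, 17, 15, 13, 15, 21]
Pivot position: 6

After partitioning with pivot 21, the array becomes [19, 17, 17, 15, 13, 15, 21]. The pivot is placed at index 6. All elements to the left of the pivot are <= 21, and all elements to the right are > 21.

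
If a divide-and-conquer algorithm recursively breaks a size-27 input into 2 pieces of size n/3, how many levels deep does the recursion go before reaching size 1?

For divide and conquer with division factor 3:

Problem sizes at each level:
Level 0: 27
Level 1: 9
Level 2: 3
Level 3: 1

The root is level 0 and the size-1 base case is level 3 (the tree spans levels 0 through 3, i.e. 4 levels counting the root), so the depth is the number of divisions: log_3(27) = 3

The recursion tree depth is log_3(27) = 3. At each level, the problem size is divided by 3, so it takes 3 divisions to reduce to a base case of size 1. The algorithm makes 2 recursive calls at each level.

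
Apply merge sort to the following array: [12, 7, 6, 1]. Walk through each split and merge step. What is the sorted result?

Merge sort trace:

Split: [12, 7, 6, 1] -> [12, 7] and [6, 1]
  Split: [12, 7] -> [12] and [7]
  Merge: [12] + [7] -> [7, 12]
  Split: [6, 1] -> [6] and [1]
  Merge: [6] + [1] -> [1, 6]
Merge: [7, 12] + [1, 6] -> [1, 6, 7, 12]

Final sorted array: [1, 6, 7, 12]

The merge sort proceeds by recursively splitting the array and merging sorted halves.
After all merges, the sorted array is [1, 6, 7, 12].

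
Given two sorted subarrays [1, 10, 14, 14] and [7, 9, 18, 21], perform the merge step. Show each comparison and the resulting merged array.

Merging process:

Compare 1 vs 7: take 1 from left. Merged: [1]
Compare 10 vs 7: take 7 from right. Merged: [1, 7]
Compare 10 vs 9: take 9 from right. Merged: [1, 7, 9]
Compare 10 vs 18: take 10 from left. Merged: [1, 7, 9, 10]
Compare 14 vs 18: take 14 from left. Merged: [1, 7, 9, 10, 14]
Compare 14 vs 18: take 14 from left. Merged: [1, 7, 9, 10, 14, 14]
Append remaining from right: [18, 21]. Merged: [1, 7, 9, 10, 14, 14, 18, 21]

Final merged array: [1, 7, 9, 10, 14, 14, 18, 21]
Total comparisons: 6

The merged array is [1, 7, 9, 10, 14, 14, 18, 21], requiring 6 comparisons. The merge step runs in O(n) time where n is the total number of elements.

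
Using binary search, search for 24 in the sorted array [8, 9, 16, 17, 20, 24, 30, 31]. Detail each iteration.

Binary search for 24 in [8, 9, 16, 17, 20, 24, 30, 31]:

lo=0, hi=7, mid=3, arr[mid]=17 -> 17 < 24, search right half
lo=4, hi=7, mid=5, arr[mid]=24 -> Found target at index 5!

Binary search finds 24 at index 5 after 2 comparisons. The search repeatedly halves the search space by comparing with the middle element.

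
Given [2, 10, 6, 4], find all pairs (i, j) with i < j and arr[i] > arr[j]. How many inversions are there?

Finding inversions in [2, 10, 6, 4]:

(1, 2): arr[1]=10 > arr[2]=6
(1, 3): arr[1]=10 > arr[3]=4
(2, 3): arr[2]=6 > arr[3]=4

Total inversions: 3

The array has 3 inversion(s): (1,2), (1,3), (2,3). Each pair (i,j) satisfies i < j and arr[i] > arr[j].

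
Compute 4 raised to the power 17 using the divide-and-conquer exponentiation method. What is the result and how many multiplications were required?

Computing 4^17 by squaring (build up from 4^1; each line after the first costs one multiplication):

4^1 = 4
4^2 = (4^1)^2 = 4^2 = 16
4^4 = (4^2)^2 = 16^2 = 256
4^8 = (4^4)^2 = 256^2 = 65536
4^16 = (4^8)^2 = 65536^2 = 4294967296
4^17 = 4 * 4^16 = 4 * 4294967296 = 17179869184

Result: 17179869184
Multiplications needed: 5 (5 lines after 4^1)

4^17 = 17179869184. Using exponentiation by squaring, this requires 5 multiplications. The key idea: if the exponent is even, square the half-power; if odd, multiply by the base once.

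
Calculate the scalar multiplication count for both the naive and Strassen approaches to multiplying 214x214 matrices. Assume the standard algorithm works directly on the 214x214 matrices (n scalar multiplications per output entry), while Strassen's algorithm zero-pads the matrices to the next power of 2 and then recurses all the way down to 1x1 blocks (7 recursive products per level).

Matrix multiplication for 214x214 matrices:

Strassen's algorithm requires power-of-2 dimensions. Pad 214x214 to 256x256 (next power of 2).

Standard algorithm: 214^3 = 9800344 multiplications
Strassen's algorithm: 7^(log2(256)) = 7^8 = 5764801 multiplications
Savings: 9800344 - 5764801 = 4035543 multiplications

Standard: 9800344 multiplications (214^3). Strassen: 5764801 multiplications (7^8, after padding to 256x256). Strassen reduces 8 recursive multiplications to 7 at each level.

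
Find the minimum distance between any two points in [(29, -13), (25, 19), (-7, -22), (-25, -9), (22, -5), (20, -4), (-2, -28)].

Computing all pairwise distances among 7 points:

d((29, -13), (25, 19)) = 32.249
d((29, -13), (-7, -22)) = 37.108
d((29, -13), (-25, -9)) = 54.1479
d((29, -13), (22, -5)) = 10.6301
d((29, -13), (20, -4)) = 12.7279
d((29, -13), (-2, -28)) = 34.4384
d((25, 19), (-7, -22)) = 52.0096
d((25, 19), (-25, -9)) = 57.3062
d((25, 19), (22, -5)) = 24.1868
d((25, 19), (20, -4)) = 23.5372
d((25, 19), (-2, -28)) = 54.2033
d((-7, -22), (-25, -9)) = 22.2036
d((-7, -22), (22, -5)) = 33.6155
d((-7, -22), (20, -4)) = 32.45
d((-7, -22), (-2, -28)) = 7.8102
d((-25, -9), (22, -5)) = 47.1699
d((-25, -9), (20, -4)) = 45.2769
d((-25, -9), (-2, -28)) = 29.8329
d((22, -5), (20, -4)) = 2.2361 <-- minimum
d((22, -5), (-2, -28)) = 33.2415
d((20, -4), (-2, -28)) = 32.5576

Closest pair: (22, -5) and (20, -4) with distance 2.2361

The closest pair is (22, -5) and (20, -4) with Euclidean distance 2.2361. For 7 points, brute-force pairwise comparison is shown above. For large n, the divide-and-conquer algorithm (sort by x, recurse on halves, check the dividing strip) achieves O(n log n).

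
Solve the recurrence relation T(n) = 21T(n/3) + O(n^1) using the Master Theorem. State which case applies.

Master Theorem for T(n) = 21T(n/3) + O(n^1):

a = 21, b = 3, c = 1
log_b(a) = log_3(21) = 2.7712

Case 1: c = 1 < log_3(21) = 2.7712
T(n) = O(n^(log_3 21))

For T(n) = 21T(n/3) + O(n^1): log_3(21) = 2.7712. This is Case 1 of the Master Theorem (c < log_b(a), work dominated by leaves), giving O(n^(log_3 21)).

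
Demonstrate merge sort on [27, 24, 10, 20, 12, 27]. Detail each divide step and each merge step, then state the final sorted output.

Merge sort trace:

Split: [27, 24, 10, 20, 12, 27] -> [27, 24, 10] and [20, 12, 27]
  Split: [27, 24, 10] -> [27] and [24, 10]
    Split: [24, 10] -> [24] and [10]
    Merge: [24] + [10] -> [10, 24]
  Merge: [27] + [10, 24] -> [10, 24, 27]
  Split: [20, 12, 27] -> [20] and [12, 27]
    Split: [12, 27] -> [12] and [27]
    Merge: [12] + [27] -> [12, 27]
  Merge: [20] + [12, 27] -> [12, 20, 27]
Merge: [10, 24, 27] + [12, 20, 27] -> [10, 12, 20, 24, 27, 27]

Final sorted array: [10, 12, 20, 24, 27, 27]

The merge sort proceeds by recursively splitting the array and merging sorted halves.
After all merges, the sorted array is [10, 12, 20, 24, 27, 27].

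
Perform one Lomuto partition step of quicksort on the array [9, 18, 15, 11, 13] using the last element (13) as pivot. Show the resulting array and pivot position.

Lomuto partition with pivot = 13:

Initial array: [9, 18, 15, 11, 13]

arr[0]=9 <= 13: swap with position 0, array becomes [9, 18, 15, 11, 13]
arr[1]=18 > 13: no swap
arr[2]=15 > 13: no swap
arr[3]=11 <= 13: swap with position 1, array becomes [9, 11, 15, 18, 13]

Place pivot at position 2: [9, 11, 13, 18, 15]
Pivot position: 2

After partitioning with pivot 13, the array becomes [9, 11, 13, 18, 15]. The pivot is placed at index 2. All elements to the left of the pivot are <= 13, and all elements to the right are > 13.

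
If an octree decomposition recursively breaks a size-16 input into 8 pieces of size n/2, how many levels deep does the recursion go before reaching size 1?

For divide and conquer with division factor 2:

Problem sizes at each level:
Level 0: 16
Level 1: 8
Level 2: 4
Level 3: 2
Level 4: 1

The root is level 0 and the size-1 base case is level 4 (the tree spans levels 0 through 4, i.e. 5 levels counting the root), so the depth is the number of divisions: log_2(16) = 4

The recursion tree depth is log_2(16) = 4. At each level, the problem size is divided by 2, so it takes 4 divisions to reduce to a base case of size 1. The algorithm makes 8 recursive calls at each level.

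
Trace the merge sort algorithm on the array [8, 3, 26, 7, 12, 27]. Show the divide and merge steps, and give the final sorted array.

Merge sort trace:

Split: [8, 3, 26, 7, 12, 27] -> [8, 3, 26] and [7, 12, 27]
  Split: [8, 3, 26] -> [8] and [3, 26]
    Split: [3, 26] -> [3] and [26]
    Merge: [3] + [26] -> [3, 26]
  Merge: [8] + [3, 26] -> [3, 8, 26]
  Split: [7, 12, 27] -> [7] and [12, 27]
    Split: [12, 27] -> [12] and [27]
    Merge: [12] + [27] -> [12, 27]
  Merge: [7] + [12, 27] -> [7, 12, 27]
Merge: [3, 8, 26] + [7, 12, 27] -> [3, 7, 8, 12, 26, 27]

Final sorted array: [3, 7, 8, 12, 26, 27]

The merge sort proceeds by recursively splitting the array and merging sorted halves.
After all merges, the sorted array is [3, 7, 8, 12, 26, 27].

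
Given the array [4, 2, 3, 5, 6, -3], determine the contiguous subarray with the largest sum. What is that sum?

Using Kadane's algorithm on [4, 2, 3, 5, 6, -3]:

Scanning through the array:
Position 1 (value 2): max_ending_here = 6, max_so_far = 6
Position 2 (value 3): max_ending_here = 9, max_so_far = 9
Position 3 (value 5): max_ending_here = 14, max_so_far = 14
Position 4 (value 6): max_ending_here = 20, max_so_far = 20
Position 5 (value -3): max_ending_here = 17, max_so_far = 20

Maximum subarray: [4, 2, 3, 5, 6]
Maximum sum: 20

The maximum subarray is [4, 2, 3, 5, 6] with sum 20. This subarray runs from index 0 to index 4.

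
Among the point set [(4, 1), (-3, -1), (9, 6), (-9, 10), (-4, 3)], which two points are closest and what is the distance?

Computing all pairwise distances among 5 points:

d((4, 1), (-3, -1)) = 7.2801
d((4, 1), (9, 6)) = 7.0711
d((4, 1), (-9, 10)) = 15.8114
d((4, 1), (-4, 3)) = 8.2462
d((-3, -1), (9, 6)) = 13.8924
d((-3, -1), (-9, 10)) = 12.53
d((-3, -1), (-4, 3)) = 4.1231 <-- minimum
d((9, 6), (-9, 10)) = 18.4391
d((9, 6), (-4, 3)) = 13.3417
d((-9, 10), (-4, 3)) = 8.6023

Closest pair: (-3, -1) and (-4, 3) with distance 4.1231

The closest pair is (-3, -1) and (-4, 3) with Euclidean distance 4.1231. For 5 points, brute-force pairwise comparison is shown above. For large n, the divide-and-conquer algorithm (sort by x, recurse on halves, check the dividing strip) achieves O(n log n).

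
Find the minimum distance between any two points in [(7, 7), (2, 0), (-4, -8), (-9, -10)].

Computing all pairwise distances among 4 points:

d((7, 7), (2, 0)) = 8.6023
d((7, 7), (-4, -8)) = 18.6011
d((7, 7), (-9, -10)) = 23.3452
d((2, 0), (-4, -8)) = 10.0
d((2, 0), (-9, -10)) = 14.8661
d((-4, -8), (-9, -10)) = 5.3852 <-- minimum

Closest pair: (-4, -8) and (-9, -10) with distance 5.3852

The closest pair is (-4, -8) and (-9, -10) with Euclidean distance 5.3852. For 4 points, brute-force pairwise comparison is shown above. For large n, the divide-and-conquer algorithm (sort by x, recurse on halves, check the dividing strip) achieves O(n log n).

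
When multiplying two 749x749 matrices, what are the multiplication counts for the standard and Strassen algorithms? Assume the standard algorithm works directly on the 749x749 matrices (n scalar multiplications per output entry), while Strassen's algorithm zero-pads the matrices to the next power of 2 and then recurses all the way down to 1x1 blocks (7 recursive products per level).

Matrix multiplication for 749x749 matrices:

Strassen's algorithm requires power-of-2 dimensions. Pad 749x749 to 1024x1024 (next power of 2).

Standard algorithm: 749^3 = 420189749 multiplications
Strassen's algorithm: 7^(log2(1024)) = 7^10 = 282475249 multiplications
Savings: 420189749 - 282475249 = 137714500 multiplications

Standard: 420189749 multiplications (749^3). Strassen: 282475249 multiplications (7^10, after padding to 1024x1024). Strassen reduces 8 recursive multiplications to 7 at each level.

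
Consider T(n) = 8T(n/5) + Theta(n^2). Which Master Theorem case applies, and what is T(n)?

Master Theorem for T(n) = 8T(n/5) + O(n^2):

a = 8, b = 5, c = 2
log_b(a) = log_5(8) = 1.2920

Case 3: c = 2 > log_5(8) = 1.2920
T(n) = O(n^2) = O(n^2)

For T(n) = 8T(n/5) + O(n^2): log_5(8) = 1.2920. This is Case 3 of the Master Theorem (c > log_b(a), work dominated by root), giving O(n^2).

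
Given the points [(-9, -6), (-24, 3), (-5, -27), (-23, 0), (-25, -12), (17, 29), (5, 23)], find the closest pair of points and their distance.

Computing all pairwise distances among 7 points:

d((-9, -6), (-24, 3)) = 17.4929
d((-9, -6), (-5, -27)) = 21.3776
d((-9, -6), (-23, 0)) = 15.2315
d((-9, -6), (-25, -12)) = 17.088
d((-9, -6), (17, 29)) = 43.6005
d((-9, -6), (5, 23)) = 32.2025
d((-24, 3), (-5, -27)) = 35.5106
d((-24, 3), (-23, 0)) = 3.1623 <-- minimum
d((-24, 3), (-25, -12)) = 15.0333
d((-24, 3), (17, 29)) = 48.5489
d((-24, 3), (5, 23)) = 35.2278
d((-5, -27), (-23, 0)) = 32.45
d((-5, -27), (-25, -12)) = 25.0
d((-5, -27), (17, 29)) = 60.1664
d((-5, -27), (5, 23)) = 50.9902
d((-23, 0), (-25, -12)) = 12.1655
d((-23, 0), (17, 29)) = 49.4065
d((-23, 0), (5, 23)) = 36.2353
d((-25, -12), (17, 29)) = 58.6941
d((-25, -12), (5, 23)) = 46.0977
d((17, 29), (5, 23)) = 13.4164

Closest pair: (-24, 3) and (-23, 0) with distance 3.1623

The closest pair is (-24, 3) and (-23, 0) with Euclidean distance 3.1623. For 7 points, brute-force pairwise comparison is shown above. For large n, the divide-and-conquer algorithm (sort by x, recurse on halves, check the dividing strip) achieves O(n log n).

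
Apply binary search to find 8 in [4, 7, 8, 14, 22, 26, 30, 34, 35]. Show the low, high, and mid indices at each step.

Binary search for 8 in [4, 7, 8, 14, 22, 26, 30, 34, 35]:

lo=0, hi=8, mid=4, arr[mid]=22 -> 22 > 8, search left half
lo=0, hi=3, mid=1, arr[mid]=7 -> 7 < 8, search right half
lo=2, hi=3, mid=2, arr[mid]=8 -> Found target at index 2!

Binary search finds 8 at index 2 after 3 comparisons. The search repeatedly halves the search space by comparing with the middle element.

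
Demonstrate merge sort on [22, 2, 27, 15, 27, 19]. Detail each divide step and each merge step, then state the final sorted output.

Merge sort trace:

Split: [22, 2, 27, 15, 27, 19] -> [22, 2, 27] and [15, 27, 19]
  Split: [22, 2, 27] -> [22] and [2, 27]
    Split: [2, 27] -> [2] and [27]
    Merge: [2] + [27] -> [2, 27]
  Merge: [22] + [2, 27] -> [2, 22, 27]
  Split: [15, 27, 19] -> [15] and [27, 19]
    Split: [27, 19] -> [27] and [19]
    Merge: [27] + [19] -> [19, 27]
  Merge: [15] + [19, 27] -> [15, 19, 27]
Merge: [2, 22, 27] + [15, 19, 27] -> [2, 15, 19, 22, 27, 27]

Final sorted array: [2, 15, 19, 22, 27, 27]

The merge sort proceeds by recursively splitting the array and merging sorted halves.
After all merges, the sorted array is [2, 15, 19, 22, 27, 27].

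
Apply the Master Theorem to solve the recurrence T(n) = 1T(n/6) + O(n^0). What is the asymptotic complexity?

Master Theorem for T(n) = 1T(n/6) + O(n^0):

a = 1, b = 6, c = 0
log_b(a) = log_6(1) = 0.0000

Case 2: c = 0 = log_6(1) = 0.0000
T(n) = O(n^0 log n) = O(log n)

For T(n) = 1T(n/6) + O(n^0): log_6(1) = 0.0000. This is Case 2 of the Master Theorem (c = log_b(a), equal work at all levels), giving O(log n).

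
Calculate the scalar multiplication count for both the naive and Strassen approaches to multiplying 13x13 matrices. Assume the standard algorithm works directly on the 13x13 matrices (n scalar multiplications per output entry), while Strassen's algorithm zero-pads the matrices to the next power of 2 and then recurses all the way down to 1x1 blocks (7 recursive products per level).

Matrix multiplication for 13x13 matrices:

Strassen's algorithm requires power-of-2 dimensions. Pad 13x13 to 16x16 (next power of 2).

Standard algorithm: 13^3 = 2197 multiplications
Strassen's algorithm: 7^(log2(16)) = 7^4 = 2401 multiplications
Difference: 2197 - 2401 = -204 (Strassen uses MORE here due to padding overhead — for small or just-over-power-of-2 n, padding can outweigh the per-level savings)

Standard: 2197 multiplications (13^3). Strassen: 2401 multiplications (7^4, after padding to 16x16). Strassen reduces 8 recursive multiplications to 7 at each level.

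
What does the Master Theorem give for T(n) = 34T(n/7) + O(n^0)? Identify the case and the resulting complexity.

Master Theorem for T(n) = 34T(n/7) + O(n^0):

a = 34, b = 7, c = 0
log_b(a) = log_7(34) = 1.8122

Case 1: c = 0 < log_7(34) = 1.8122
T(n) = O(n^(log_7 34))

For T(n) = 34T(n/7) + O(n^0): log_7(34) = 1.8122. This is Case 1 of the Master Theorem (c < log_b(a), work dominated by leaves), giving O(n^(log_7 34)).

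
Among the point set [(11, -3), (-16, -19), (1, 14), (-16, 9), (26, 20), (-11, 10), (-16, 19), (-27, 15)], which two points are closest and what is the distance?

Computing all pairwise distances among 8 points:

d((11, -3), (-16, -19)) = 31.3847
d((11, -3), (1, 14)) = 19.7231
d((11, -3), (-16, 9)) = 29.5466
d((11, -3), (26, 20)) = 27.4591
d((11, -3), (-11, 10)) = 25.5539
d((11, -3), (-16, 19)) = 34.8281
d((11, -3), (-27, 15)) = 42.0476
d((-16, -19), (1, 14)) = 37.1214
d((-16, -19), (-16, 9)) = 28.0
d((-16, -19), (26, 20)) = 57.3149
d((-16, -19), (-11, 10)) = 29.4279
d((-16, -19), (-16, 19)) = 38.0
d((-16, -19), (-27, 15)) = 35.7351
d((1, 14), (-16, 9)) = 17.72
d((1, 14), (26, 20)) = 25.7099
d((1, 14), (-11, 10)) = 12.6491
d((1, 14), (-16, 19)) = 17.72
d((1, 14), (-27, 15)) = 28.0179
d((-16, 9), (26, 20)) = 43.4166
d((-16, 9), (-11, 10)) = 5.099 <-- minimum
d((-16, 9), (-16, 19)) = 10.0
d((-16, 9), (-27, 15)) = 12.53
d((26, 20), (-11, 10)) = 38.3275
d((26, 20), (-16, 19)) = 42.0119
d((26, 20), (-27, 15)) = 53.2353
d((-11, 10), (-16, 19)) = 10.2956
d((-11, 10), (-27, 15)) = 16.7631
d((-16, 19), (-27, 15)) = 11.7047

Closest pair: (-16, 9) and (-11, 10) with distance 5.099

The closest pair is (-16, 9) and (-11, 10) with Euclidean distance 5.099. For 8 points, brute-force pairwise comparison is shown above. For large n, the divide-and-conquer algorithm (sort by x, recurse on halves, check the dividing strip) achieves O(n log n).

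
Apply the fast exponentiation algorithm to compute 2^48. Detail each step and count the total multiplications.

Computing 2^48 by squaring (build up from 2^1; each line after the first costs one multiplication):

2^1 = 2
2^2 = (2^1)^2 = 2^2 = 4
2^3 = 2 * 2^2 = 2 * 4 = 8
2^6 = (2^3)^2 = 8^2 = 64
2^12 = (2^6)^2 = 64^2 = 4096
2^24 = (2^12)^2 = 4096^2 = 16777216
2^48 = (2^24)^2 = 16777216^2 = 281474976710656

Result: 281474976710656
Multiplications needed: 6 (6 lines after 2^1)

2^48 = 281474976710656. Using exponentiation by squaring, this requires 6 multiplications. The key idea: if the exponent is even, square the half-power; if odd, multiply by the base once.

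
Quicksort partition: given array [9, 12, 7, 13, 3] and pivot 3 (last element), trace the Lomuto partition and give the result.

Lomuto partition with pivot = 3:

Initial array: [9, 12, 7, 13, 3]

arr[0]=9 > 3: no swap
arr[1]=12 > 3: no swap
arr[2]=7 > 3: no swap
arr[3]=13 > 3: no swap

Place pivot at position 0: [3, 12, 7, 13, 9]
Pivot position: 0

After partitioning with pivot 3, the array becomes [3, 12, 7, 13, 9]. The pivot is placed at index 0. All elements to the left of the pivot are <= 3, and all elements to the right are > 3.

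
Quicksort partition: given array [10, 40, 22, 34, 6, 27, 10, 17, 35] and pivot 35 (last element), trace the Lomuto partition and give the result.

Lomuto partition with pivot = 35:

Initial array: [10, 40, 22, 34, 6, 27, 10, 17, 35]

arr[0]=10 <= 35: swap with position 0, array becomes [10, 40, 22, 34, 6, 27, 10, 17, 35]
arr[1]=40 > 35: no swap
arr[2]=22 <= 35: swap with position 1, array becomes [10, 22, 40, 34, 6, 27, 10, 17, 35]
arr[3]=34 <= 35: swap with position 2, array becomes [10, 22, 34, 40, 6, 27, 10, 17, 35]
arr[4]=6 <= 35: swap with position 3, array becomes [10, 22, 34, 6, 40, 27, 10, 17, 35]
arr[5]=27 <= 35: swap with position 4, array becomes [10, 22, 34, 6, 27, 40, 10, 17, 35]
arr[6]=10 <= 35: swap with position 5, array becomes [10, 22, 34, 6, 27, 10, 40, 17, 35]
arr[7]=17 <= 35: swap with position 6, array becomes [10, 22, 34, 6, 27, 10, 17, 40, 35]

Place pivot at position 7: [10, 22, 34, 6, 27, 10, 17, 35, 40]
Pivot position: 7

After partitioning with pivot 35, the array becomes [10, 22, 34, 6, 27, 10, 17, 35, 40]. The pivot is placed at index 7. All elements to the left of the pivot are <= 35, and all elements to the right are > 35.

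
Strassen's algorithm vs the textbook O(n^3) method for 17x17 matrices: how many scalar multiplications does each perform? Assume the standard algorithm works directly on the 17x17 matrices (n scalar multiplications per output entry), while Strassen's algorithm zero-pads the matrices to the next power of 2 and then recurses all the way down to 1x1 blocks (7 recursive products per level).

Matrix multiplication for 17x17 matrices:

Strassen's algorithm requires power-of-2 dimensions. Pad 17x17 to 32x32 (next power of 2).

Standard algorithm: 17^3 = 4913 multiplications
Strassen's algorithm: 7^(log2(32)) = 7^5 = 16807 multiplications
Difference: 4913 - 16807 = -11894 (Strassen uses MORE here due to padding overhead — for small or just-over-power-of-2 n, padding can outweigh the per-level savings)

Standard: 4913 multiplications (17^3). Strassen: 16807 multiplications (7^5, after padding to 32x32). Strassen reduces 8 recursive multiplications to 7 at each level.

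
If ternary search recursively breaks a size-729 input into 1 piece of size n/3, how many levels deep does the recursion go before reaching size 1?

For divide and conquer with division factor 3:

Problem sizes at each level:
Level 0: 729
Level 1: 243
Level 2: 81
Level 3: 27
Level 4: 9
Level 5: 3
Level 6: 1

The root is level 0 and the size-1 base case is level 6 (the tree spans levels 0 through 6, i.e. 7 levels counting the root), so the depth is the number of divisions: log_3(729) = 6

The recursion tree depth is log_3(729) = 6. At each level, the problem size is divided by 3, so it takes 6 divisions to reduce to a base case of size 1. The algorithm makes 1 recursive call at each level.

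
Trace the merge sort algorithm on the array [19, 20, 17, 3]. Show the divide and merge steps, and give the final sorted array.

Merge sort trace:

Split: [19, 20, 17, 3] -> [19, 20] and [17, 3]
  Split: [19, 20] -> [19] and [20]
  Merge: [19] + [20] -> [19, 20]
  Split: [17, 3] -> [17] and [3]
  Merge: [17] + [3] -> [3, 17]
Merge: [19, 20] + [3, 17] -> [3, 17, 19, 20]

Final sorted array: [3, 17, 19, 20]

The merge sort proceeds by recursively splitting the array and merging sorted halves.
After all merges, the sorted array is [3, 17, 19, 20].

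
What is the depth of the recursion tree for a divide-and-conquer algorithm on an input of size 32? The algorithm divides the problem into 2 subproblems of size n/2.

For divide and conquer with division factor 2:

Problem sizes at each level:
Level 0: 32
Level 1: 16
Level 2: 8
Level 3: 4
Level 4: 2
Level 5: 1

The root is level 0 and the size-1 base case is level 5 (the tree spans levels 0 through 5, i.e. 6 levels counting the root), so the depth is the number of divisions: log_2(32) = 5

The recursion tree depth is log_2(32) = 5. At each level, the problem size is divided by 2, so it takes 5 divisions to reduce to a base case of size 1. The algorithm makes 2 recursive calls at each level.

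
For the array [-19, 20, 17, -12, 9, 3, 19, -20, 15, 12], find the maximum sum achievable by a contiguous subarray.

Using Kadane's algorithm on [-19, 20, 17, -12, 9, 3, 19, -20, 15, 12]:

Scanning through the array:
Position 1 (value 20): max_ending_here = 20, max_so_far = 20
Position 2 (value 17): max_ending_here = 37, max_so_far = 37
Position 3 (value -12): max_ending_here = 25, max_so_far = 37
Position 4 (value 9): max_ending_here = 34, max_so_far = 37
Position 5 (value 3): max_ending_here = 37, max_so_far = 37
Position 6 (value 19): max_ending_here = 56, max_so_far = 56
Position 7 (value -20): max_ending_here = 36, max_so_far = 56
Position 8 (value 15): max_ending_here = 51, max_so_far = 56
Position 9 (value 12): max_ending_here = 63, max_so_far = 63

Maximum subarray: [20, 17, -12, 9, 3, 19, -20, 15, 12]
Maximum sum: 63

The maximum subarray is [20, 17, -12, 9, 3, 19, -20, 15, 12] with sum 63. This subarray runs from index 1 to index 9.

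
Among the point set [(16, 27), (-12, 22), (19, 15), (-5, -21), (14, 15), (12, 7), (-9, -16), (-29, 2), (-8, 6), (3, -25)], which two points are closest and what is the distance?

Computing all pairwise distances among 10 points:

d((16, 27), (-12, 22)) = 28.4429
d((16, 27), (19, 15)) = 12.3693
d((16, 27), (-5, -21)) = 52.3927
d((16, 27), (14, 15)) = 12.1655
d((16, 27), (12, 7)) = 20.3961
d((16, 27), (-9, -16)) = 49.7393
d((16, 27), (-29, 2)) = 51.4782
d((16, 27), (-8, 6)) = 31.8904
d((16, 27), (3, -25)) = 53.6004
d((-12, 22), (19, 15)) = 31.7805
d((-12, 22), (-5, -21)) = 43.566
d((-12, 22), (14, 15)) = 26.9258
d((-12, 22), (12, 7)) = 28.3019
d((-12, 22), (-9, -16)) = 38.1182
d((-12, 22), (-29, 2)) = 26.2488
d((-12, 22), (-8, 6)) = 16.4924
d((-12, 22), (3, -25)) = 49.3356
d((19, 15), (-5, -21)) = 43.2666
d((19, 15), (14, 15)) = 5.0 <-- minimum
d((19, 15), (12, 7)) = 10.6301
d((19, 15), (-9, -16)) = 41.7732
d((19, 15), (-29, 2)) = 49.7293
d((19, 15), (-8, 6)) = 28.4605
d((19, 15), (3, -25)) = 43.0813
d((-5, -21), (14, 15)) = 40.7063
d((-5, -21), (12, 7)) = 32.7567
d((-5, -21), (-9, -16)) = 6.4031
d((-5, -21), (-29, 2)) = 33.2415
d((-5, -21), (-8, 6)) = 27.1662
d((-5, -21), (3, -25)) = 8.9443
d((14, 15), (12, 7)) = 8.2462
d((14, 15), (-9, -16)) = 38.6005
d((14, 15), (-29, 2)) = 44.9222
d((14, 15), (-8, 6)) = 23.7697
d((14, 15), (3, -25)) = 41.4849
d((12, 7), (-9, -16)) = 31.1448
d((12, 7), (-29, 2)) = 41.3038
d((12, 7), (-8, 6)) = 20.025
d((12, 7), (3, -25)) = 33.2415
d((-9, -16), (-29, 2)) = 26.9072
d((-9, -16), (-8, 6)) = 22.0227
d((-9, -16), (3, -25)) = 15.0
d((-29, 2), (-8, 6)) = 21.3776
d((-29, 2), (3, -25)) = 41.8688
d((-8, 6), (3, -25)) = 32.8938

Closest pair: (19, 15) and (14, 15) with distance 5.0

The closest pair is (19, 15) and (14, 15) with Euclidean distance 5.0. For 10 points, brute-force pairwise comparison is shown above. For large n, the divide-and-conquer algorithm (sort by x, recurse on halves, check the dividing strip) achieves O(n log n).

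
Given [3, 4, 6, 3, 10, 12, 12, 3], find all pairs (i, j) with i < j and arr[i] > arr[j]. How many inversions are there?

Finding inversions in [3, 4, 6, 3, 10, 12, 12, 3]:

(1, 3): arr[1]=4 > arr[3]=3
(1, 7): arr[1]=4 > arr[7]=3
(2, 3): arr[2]=6 > arr[3]=3
(2, 7): arr[2]=6 > arr[7]=3
(4, 7): arr[4]=10 > arr[7]=3
(5, 7): arr[5]=12 > arr[7]=3
(6, 7): arr[6]=12 > arr[7]=3

Total inversions: 7

The array has 7 inversion(s): (1,3), (1,7), (2,3), (2,7), (4,7), (5,7), (6,7). Each pair (i,j) satisfies i < j and arr[i] > arr[j].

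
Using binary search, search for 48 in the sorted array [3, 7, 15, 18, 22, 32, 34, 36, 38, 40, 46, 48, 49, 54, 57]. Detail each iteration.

Binary search for 48 in [3, 7, 15, 18, 22, 32, 34, 36, 38, 40, 46, 48, 49, 54, 57]:

lo=0, hi=14, mid=7, arr[mid]=36 -> 36 < 48, search right half
lo=8, hi=14, mid=11, arr[mid]=48 -> Found target at index 11!

Binary search finds 48 at index 11 after 2 comparisons. The search repeatedly halves the search space by comparing with the middle element.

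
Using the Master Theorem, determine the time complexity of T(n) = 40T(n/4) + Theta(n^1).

Master Theorem for T(n) = 40T(n/4) + O(n^1):

a = 40, b = 4, c = 1
log_b(a) = log_4(40) = 2.6610

Case 1: c = 1 < log_4(40) = 2.6610
T(n) = O(n^(log_4 40))

For T(n) = 40T(n/4) + O(n^1): log_4(40) = 2.6610. This is Case 1 of the Master Theorem (c < log_b(a), work dominated by leaves), giving O(n^(log_4 40)).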